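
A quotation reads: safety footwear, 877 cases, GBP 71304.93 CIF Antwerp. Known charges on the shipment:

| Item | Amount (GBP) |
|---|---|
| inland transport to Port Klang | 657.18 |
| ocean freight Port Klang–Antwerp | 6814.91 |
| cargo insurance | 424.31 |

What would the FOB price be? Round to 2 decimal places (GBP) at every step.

Not relevant to the conversion: inland to port — on the seller under both CIF and FOB; already in the CIF price and stays in the FOB price.
From CIF to FOB, the seller no longer bears: freight, insurance.
FOB price = 71304.93 − 6814.91 − 424.31 = 64065.71

FOB price: GBP 64065.71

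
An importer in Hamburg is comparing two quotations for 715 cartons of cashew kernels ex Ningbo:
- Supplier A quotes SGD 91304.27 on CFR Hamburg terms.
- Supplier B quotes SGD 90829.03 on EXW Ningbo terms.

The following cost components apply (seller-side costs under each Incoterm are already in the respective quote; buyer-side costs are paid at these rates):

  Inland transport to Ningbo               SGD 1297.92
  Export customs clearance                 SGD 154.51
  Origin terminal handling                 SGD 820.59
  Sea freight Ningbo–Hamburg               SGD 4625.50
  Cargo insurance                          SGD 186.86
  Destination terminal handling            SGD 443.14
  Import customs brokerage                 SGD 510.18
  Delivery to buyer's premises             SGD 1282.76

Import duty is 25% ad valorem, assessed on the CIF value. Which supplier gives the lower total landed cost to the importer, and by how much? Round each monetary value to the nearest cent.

Supplier A is cheaper by SGD 8029.10

Supplier A (CFR):
CIF value = CFR price + insurance = 91304.27 + 186.86 = 91491.13
Import duty = 91491.13 × 25% = 22872.78
Buyer bears (A): 186.86 + 443.14 + 510.18 + 1282.76 = 2422.94
Landed cost (A) = invoice 91304.27 + 2422.94 + duty 22872.78 = 116599.99
Supplier B (EXW):
CIF value = EXW price + inland to port + export clearance + origin terminal + freight + insurance = 90829.03 + 1297.92 + 154.51 + 820.59 + 4625.50 + 186.86 = 97914.41
Import duty = 97914.41 × 25% = 24478.60
Buyer bears (B): 1297.92 + 154.51 + 820.59 + 4625.50 + 186.86 + 443.14 + 510.18 + 1282.76 = 9321.46
Landed cost (B) = invoice 90829.03 + 9321.46 + duty 24478.60 = 124629.09
Difference = |116599.99 − 124629.09| = 8029.10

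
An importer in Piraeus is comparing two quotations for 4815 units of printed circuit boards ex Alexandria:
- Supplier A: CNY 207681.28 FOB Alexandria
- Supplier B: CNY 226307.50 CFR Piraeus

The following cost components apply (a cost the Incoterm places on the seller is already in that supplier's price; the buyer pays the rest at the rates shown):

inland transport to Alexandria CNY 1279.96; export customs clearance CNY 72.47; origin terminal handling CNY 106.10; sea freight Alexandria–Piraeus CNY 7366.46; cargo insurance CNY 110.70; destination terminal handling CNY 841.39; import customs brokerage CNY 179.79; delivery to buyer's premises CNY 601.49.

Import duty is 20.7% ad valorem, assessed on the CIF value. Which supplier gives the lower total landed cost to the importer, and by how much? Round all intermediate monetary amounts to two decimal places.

Supplier A (FOB):
CIF value = FOB price + freight + insurance = 207681.28 + 7366.46 + 110.70 = 215158.44
Import duty = 215158.44 × 20.7% = 44537.80
Buyer bears (A): 7366.46 + 110.70 + 841.39 + 179.79 + 601.49 = 9099.83
Landed cost (A) = invoice 207681.28 + 9099.83 + duty 44537.80 = 261318.91
Supplier B (CFR):
CIF value = CFR price + insurance = 226307.50 + 110.70 = 226418.20
Import duty = 226418.20 × 20.7% = 46868.57
Buyer bears (B): 110.70 + 841.39 + 179.79 + 601.49 = 1733.37
Landed cost (B) = invoice 226307.50 + 1733.37 + duty 46868.57 = 274909.44
Difference = |261318.91 − 274909.44| = 13590.53

Supplier A is cheaper by CNY 13590.53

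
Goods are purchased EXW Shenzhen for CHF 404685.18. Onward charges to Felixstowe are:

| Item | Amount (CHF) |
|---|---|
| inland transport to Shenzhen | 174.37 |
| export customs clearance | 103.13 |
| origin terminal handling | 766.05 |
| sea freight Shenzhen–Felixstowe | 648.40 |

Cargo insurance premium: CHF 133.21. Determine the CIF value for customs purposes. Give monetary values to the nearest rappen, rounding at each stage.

CIF = EXW price + pre-shipment costs + freight + insurance
CIF = 404685.18 + 174.37 + 103.13 + 766.05 + 648.40 + 133.21 = 406510.34

CIF value: CHF 406510.34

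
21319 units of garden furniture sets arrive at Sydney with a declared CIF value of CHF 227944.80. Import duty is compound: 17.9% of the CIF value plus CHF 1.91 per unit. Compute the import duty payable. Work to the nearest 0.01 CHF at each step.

Ad valorem component: 227944.80 × 17.9% = 40802.12
Specific component: 21319 × 1.91 = 40719.29
Import duty = 40802.12 + 40719.29 = 81521.41

Import duty: CHF 81521.41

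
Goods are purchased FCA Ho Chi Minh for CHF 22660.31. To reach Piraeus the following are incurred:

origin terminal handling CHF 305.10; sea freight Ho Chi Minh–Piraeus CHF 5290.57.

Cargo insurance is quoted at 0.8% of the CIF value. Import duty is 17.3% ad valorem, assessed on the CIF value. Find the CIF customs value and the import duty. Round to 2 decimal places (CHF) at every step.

Let C be the CIF value. C = FCA price + pre-shipment costs + freight + 0.8% × C
C − 0.8% × C = 22660.31 + 305.10 + 5290.57
0.992 × C = 28255.98
C = 28255.98 / 0.992 = 28483.85
Insurance premium = 0.8% × 28483.85 = 227.87
Import duty = 28483.85 × 17.3% = 4927.71

CIF value: CHF 28483.85; import duty: CHF 4927.71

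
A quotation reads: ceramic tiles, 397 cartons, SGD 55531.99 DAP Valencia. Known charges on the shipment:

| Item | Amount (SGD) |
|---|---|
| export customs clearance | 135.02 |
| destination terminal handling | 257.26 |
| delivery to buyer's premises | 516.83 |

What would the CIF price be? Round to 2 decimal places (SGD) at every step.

CIF price: SGD 54757.90

Not relevant to the conversion: export clearance — on the seller under both DAP and CIF; already in the DAP price and stays in the CIF price.
From DAP to CIF, the seller no longer bears: destination terminal, delivery.
CIF price = 55531.99 − 257.26 − 516.83 = 54757.90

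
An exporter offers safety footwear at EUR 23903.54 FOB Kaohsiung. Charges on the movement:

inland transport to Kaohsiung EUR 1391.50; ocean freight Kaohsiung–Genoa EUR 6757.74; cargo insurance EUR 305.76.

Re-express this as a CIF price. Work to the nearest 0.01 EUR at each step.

CIF price: EUR 30967.04

Not relevant to the conversion: inland to port — on the seller under both FOB and CIF; already in the FOB price and stays in the CIF price.
From FOB to CIF, the seller additionally bears: freight, insurance.
CIF price = 23903.54 + 6757.74 + 305.76 = 30967.04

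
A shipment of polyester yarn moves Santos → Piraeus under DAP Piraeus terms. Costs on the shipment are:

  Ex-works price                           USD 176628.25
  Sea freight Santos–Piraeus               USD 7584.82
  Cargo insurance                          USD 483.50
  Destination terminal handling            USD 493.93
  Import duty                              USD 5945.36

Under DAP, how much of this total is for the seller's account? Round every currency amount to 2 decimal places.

DAP: the seller bears all costs to the named destination except import duty and clearance.
Seller's account: goods 176628.25 + freight 7584.82 + insurance 483.50 + destination terminal 493.93 = 185190.50
Buyer's account: duty 5945.36 = 5945.36

Seller's account: USD 185190.50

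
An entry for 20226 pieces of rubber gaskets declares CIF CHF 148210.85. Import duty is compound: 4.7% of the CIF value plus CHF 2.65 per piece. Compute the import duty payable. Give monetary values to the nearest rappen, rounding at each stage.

Ad valorem component: 148210.85 × 4.7% = 6965.91
Specific component: 20226 × 2.65 = 53598.90
Import duty = 6965.91 + 53598.90 = 60564.81

Import duty: CHF 60564.81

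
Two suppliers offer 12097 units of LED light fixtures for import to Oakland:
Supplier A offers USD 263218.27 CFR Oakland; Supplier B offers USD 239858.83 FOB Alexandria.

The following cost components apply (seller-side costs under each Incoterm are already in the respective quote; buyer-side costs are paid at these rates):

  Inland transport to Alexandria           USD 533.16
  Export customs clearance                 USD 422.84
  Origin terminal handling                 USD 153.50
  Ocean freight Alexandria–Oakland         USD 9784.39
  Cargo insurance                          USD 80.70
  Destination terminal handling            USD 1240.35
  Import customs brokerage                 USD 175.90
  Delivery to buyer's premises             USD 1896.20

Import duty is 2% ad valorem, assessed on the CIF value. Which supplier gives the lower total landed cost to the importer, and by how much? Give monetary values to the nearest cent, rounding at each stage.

Supplier A (CFR):
CIF value = CFR price + insurance = 263218.27 + 80.70 = 263298.97
Import duty = 263298.97 × 2% = 5265.98
Buyer bears (A): 80.70 + 1240.35 + 175.90 + 1896.20 = 3393.15
Landed cost (A) = invoice 263218.27 + 3393.15 + duty 5265.98 = 271877.40
Supplier B (FOB):
CIF value = FOB price + freight + insurance = 239858.83 + 9784.39 + 80.70 = 249723.92
Import duty = 249723.92 × 2% = 4994.48
Buyer bears (B): 9784.39 + 80.70 + 1240.35 + 175.90 + 1896.20 = 13177.54
Landed cost (B) = invoice 239858.83 + 13177.54 + duty 4994.48 = 258030.85
Difference = |271877.40 − 258030.85| = 13846.55

Supplier B is cheaper by USD 13846.55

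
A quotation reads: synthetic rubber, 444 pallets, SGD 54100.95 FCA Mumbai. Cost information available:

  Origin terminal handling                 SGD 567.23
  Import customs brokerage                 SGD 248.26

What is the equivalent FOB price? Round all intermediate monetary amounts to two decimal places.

Not relevant to the conversion: brokerage — on the buyer under both terms; not part of either seller's price.
From FCA to FOB, the seller additionally bears: origin terminal.
FOB price = 54100.95 + 567.23 = 54668.18

FOB price: SGD 54668.18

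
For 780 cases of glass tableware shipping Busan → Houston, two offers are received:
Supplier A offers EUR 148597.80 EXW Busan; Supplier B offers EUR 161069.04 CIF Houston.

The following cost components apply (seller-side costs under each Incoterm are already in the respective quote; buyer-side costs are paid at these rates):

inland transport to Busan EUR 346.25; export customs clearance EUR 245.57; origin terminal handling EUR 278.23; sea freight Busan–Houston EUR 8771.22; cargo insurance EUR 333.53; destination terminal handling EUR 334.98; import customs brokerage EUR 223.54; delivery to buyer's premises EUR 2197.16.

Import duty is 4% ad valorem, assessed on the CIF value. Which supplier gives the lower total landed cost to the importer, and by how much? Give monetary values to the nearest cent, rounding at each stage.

Supplier A (EXW):
CIF value = EXW price + inland to port + export clearance + origin terminal + freight + insurance = 148597.80 + 346.25 + 245.57 + 278.23 + 8771.22 + 333.53 = 158572.60
Import duty = 158572.60 × 4% = 6342.90
Buyer bears (A): 346.25 + 245.57 + 278.23 + 8771.22 + 333.53 + 334.98 + 223.54 + 2197.16 = 12730.48
Landed cost (A) = invoice 148597.80 + 12730.48 + duty 6342.90 = 167671.18
Supplier B (CIF):
The CIF price already equals the CIF value: 161069.04
Import duty = 161069.04 × 4% = 6442.76
Buyer bears (B): 334.98 + 223.54 + 2197.16 = 2755.68
Landed cost (B) = invoice 161069.04 + 2755.68 + duty 6442.76 = 170267.48
Difference = |167671.18 − 170267.48| = 2596.30

Supplier A is cheaper by EUR 2596.30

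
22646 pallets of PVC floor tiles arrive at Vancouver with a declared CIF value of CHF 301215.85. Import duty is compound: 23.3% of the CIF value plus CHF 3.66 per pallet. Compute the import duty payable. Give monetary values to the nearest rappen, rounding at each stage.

Ad valorem component: 301215.85 × 23.3% = 70183.29
Specific component: 22646 × 3.66 = 82884.36
Import duty = 70183.29 + 82884.36 = 153067.65

Import duty: CHF 153067.65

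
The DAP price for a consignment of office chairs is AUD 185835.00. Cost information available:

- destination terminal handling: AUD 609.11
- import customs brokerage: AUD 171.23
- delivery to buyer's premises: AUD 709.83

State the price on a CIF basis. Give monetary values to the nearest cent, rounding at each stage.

Not relevant to the conversion: brokerage — on the buyer under both terms; not part of either seller's price.
From DAP to CIF, the seller no longer bears: destination terminal, delivery.
CIF price = 185835.00 − 609.11 − 709.83 = 184516.06

CIF price: AUD 184516.06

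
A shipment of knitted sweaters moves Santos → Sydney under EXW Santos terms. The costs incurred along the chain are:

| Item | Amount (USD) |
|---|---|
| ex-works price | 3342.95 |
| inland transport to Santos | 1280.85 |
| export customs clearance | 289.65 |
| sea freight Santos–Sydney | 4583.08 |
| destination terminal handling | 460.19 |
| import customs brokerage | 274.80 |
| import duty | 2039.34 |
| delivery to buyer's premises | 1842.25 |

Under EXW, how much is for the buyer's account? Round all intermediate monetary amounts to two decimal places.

Buyer's account: USD 10770.16

EXW: the seller makes goods available at their premises; the buyer bears all onward costs.
Seller's account: goods 3342.95 = 3342.95
Buyer's account: inland to port 1280.85 + export clearance 289.65 + freight 4583.08 + destination terminal 460.19 + brokerage 274.80 + duty 2039.34 + delivery 1842.25 = 10770.16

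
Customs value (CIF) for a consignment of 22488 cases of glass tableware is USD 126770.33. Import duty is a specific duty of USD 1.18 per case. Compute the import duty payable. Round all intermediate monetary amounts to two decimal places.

Import duty: USD 26535.84

Import duty = 22488 × 1.18 = 26535.84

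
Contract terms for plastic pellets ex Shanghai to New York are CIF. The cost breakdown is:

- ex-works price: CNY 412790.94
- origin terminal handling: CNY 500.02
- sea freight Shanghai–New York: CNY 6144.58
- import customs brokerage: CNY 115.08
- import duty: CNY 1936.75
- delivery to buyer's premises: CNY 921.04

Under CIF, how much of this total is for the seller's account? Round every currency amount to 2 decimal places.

CIF: the seller pays costs through ocean freight and marine insurance to the destination port.
Seller's account: goods 412790.94 + origin terminal 500.02 + freight 6144.58 = 419435.54
Buyer's account: brokerage 115.08 + duty 1936.75 + delivery 921.04 = 2972.87

Seller's account: CNY 419435.54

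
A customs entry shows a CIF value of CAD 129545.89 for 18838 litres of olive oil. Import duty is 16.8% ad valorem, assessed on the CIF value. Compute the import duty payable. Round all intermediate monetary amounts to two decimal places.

Import duty = 129545.89 × 16.8% = 21763.71

Import duty: CAD 21763.71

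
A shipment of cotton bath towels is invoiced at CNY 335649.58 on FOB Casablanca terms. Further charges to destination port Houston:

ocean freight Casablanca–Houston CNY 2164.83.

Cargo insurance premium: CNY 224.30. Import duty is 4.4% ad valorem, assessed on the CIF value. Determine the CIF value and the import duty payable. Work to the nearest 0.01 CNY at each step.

CIF value: CNY 338038.71; import duty: CNY 14873.70

CIF = FOB price + freight + insurance
CIF = 335649.58 + 2164.83 + 224.30 = 338038.71
Import duty = 338038.71 × 4.4% = 14873.70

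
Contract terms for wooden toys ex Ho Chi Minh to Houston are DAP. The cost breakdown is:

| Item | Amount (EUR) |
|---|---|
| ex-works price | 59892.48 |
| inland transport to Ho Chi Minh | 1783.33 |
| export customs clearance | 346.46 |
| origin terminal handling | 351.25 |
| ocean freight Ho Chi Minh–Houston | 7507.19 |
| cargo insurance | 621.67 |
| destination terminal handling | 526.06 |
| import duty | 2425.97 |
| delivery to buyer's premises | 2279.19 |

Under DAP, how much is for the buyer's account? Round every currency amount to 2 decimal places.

DAP: the seller bears all costs to the named destination except import duty and clearance.
Seller's account: goods 59892.48 + inland to port 1783.33 + export clearance 346.46 + origin terminal 351.25 + freight 7507.19 + insurance 621.67 + destination terminal 526.06 + delivery 2279.19 = 73307.63
Buyer's account: duty 2425.97 = 2425.97

Buyer's account: EUR 2425.97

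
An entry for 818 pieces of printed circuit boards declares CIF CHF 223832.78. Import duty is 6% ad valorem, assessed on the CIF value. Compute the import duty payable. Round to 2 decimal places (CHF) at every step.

Import duty: CHF 13429.97

Import duty = 223832.78 × 6% = 13429.97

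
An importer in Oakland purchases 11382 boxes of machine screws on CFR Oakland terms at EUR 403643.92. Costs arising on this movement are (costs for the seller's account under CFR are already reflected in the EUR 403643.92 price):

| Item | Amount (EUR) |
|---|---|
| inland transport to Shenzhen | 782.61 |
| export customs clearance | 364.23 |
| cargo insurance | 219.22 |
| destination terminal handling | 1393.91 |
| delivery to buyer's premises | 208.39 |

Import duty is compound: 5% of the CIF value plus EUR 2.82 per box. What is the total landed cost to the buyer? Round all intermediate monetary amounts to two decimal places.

Total landed cost: EUR 457755.84

CFR: the seller pays costs through ocean freight to the destination port, but not insurance.
Already in the invoice (seller's account under CFR): inland to port, export clearance — exclude.
CIF value = CFR price + insurance = 403643.92 + 219.22 = 403863.14
Ad valorem component: 403863.14 × 5% = 20193.16
Specific component: 11382 × 2.82 = 32097.24
Import duty = 20193.16 + 32097.24 = 52290.40
Buyer bears: insurance 219.22 + destination terminal 1393.91 + delivery 208.39 + duty 52290.40 = 54111.92
Landed cost = invoice 403643.92 + 54111.92 = 457755.84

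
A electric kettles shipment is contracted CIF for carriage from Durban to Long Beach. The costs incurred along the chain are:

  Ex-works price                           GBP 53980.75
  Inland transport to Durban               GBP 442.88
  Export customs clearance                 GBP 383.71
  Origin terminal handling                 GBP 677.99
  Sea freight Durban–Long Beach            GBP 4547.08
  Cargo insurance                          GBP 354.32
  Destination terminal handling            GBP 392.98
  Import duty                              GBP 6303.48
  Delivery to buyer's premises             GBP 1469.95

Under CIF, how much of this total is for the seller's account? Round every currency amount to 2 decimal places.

CIF: the seller pays costs through ocean freight and marine insurance to the destination port.
Seller's account: goods 53980.75 + inland to port 442.88 + export clearance 383.71 + origin terminal 677.99 + freight 4547.08 + insurance 354.32 = 60386.73
Buyer's account: destination terminal 392.98 + duty 6303.48 + delivery 1469.95 = 8166.41

Seller's account: GBP 60386.73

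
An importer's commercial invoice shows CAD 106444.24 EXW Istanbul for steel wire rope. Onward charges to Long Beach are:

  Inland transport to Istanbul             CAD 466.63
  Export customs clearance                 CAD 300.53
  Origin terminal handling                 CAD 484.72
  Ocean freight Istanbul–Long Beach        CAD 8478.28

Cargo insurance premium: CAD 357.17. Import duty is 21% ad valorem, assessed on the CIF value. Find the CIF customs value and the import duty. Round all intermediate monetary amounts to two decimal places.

CIF = EXW price + pre-shipment costs + freight + insurance
CIF = 106444.24 + 466.63 + 300.53 + 484.72 + 8478.28 + 357.17 = 116531.57
Import duty = 116531.57 × 21% = 24471.63

CIF value: CAD 116531.57; import duty: CAD 24471.63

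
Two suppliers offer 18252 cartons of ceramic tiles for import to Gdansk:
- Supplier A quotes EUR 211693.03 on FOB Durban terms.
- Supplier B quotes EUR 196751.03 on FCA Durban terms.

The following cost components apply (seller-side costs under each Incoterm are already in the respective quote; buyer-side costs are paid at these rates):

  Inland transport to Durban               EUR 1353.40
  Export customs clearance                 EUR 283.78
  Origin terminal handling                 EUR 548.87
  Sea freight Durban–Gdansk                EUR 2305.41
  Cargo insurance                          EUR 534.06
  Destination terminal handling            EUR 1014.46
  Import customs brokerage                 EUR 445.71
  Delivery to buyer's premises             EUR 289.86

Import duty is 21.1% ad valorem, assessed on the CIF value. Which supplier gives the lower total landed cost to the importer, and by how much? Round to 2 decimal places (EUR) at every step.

Supplier B is cheaper by EUR 17430.08

Supplier A (FOB):
CIF value = FOB price + freight + insurance = 211693.03 + 2305.41 + 534.06 = 214532.50
Import duty = 214532.50 × 21.1% = 45266.36
Buyer bears (A): 2305.41 + 534.06 + 1014.46 + 445.71 + 289.86 = 4589.50
Landed cost (A) = invoice 211693.03 + 4589.50 + duty 45266.36 = 261548.89
Supplier B (FCA):
CIF value = FCA price + origin terminal + freight + insurance = 196751.03 + 548.87 + 2305.41 + 534.06 = 200139.37
Import duty = 200139.37 × 21.1% = 42229.41
Buyer bears (B): 548.87 + 2305.41 + 534.06 + 1014.46 + 445.71 + 289.86 = 5138.37
Landed cost (B) = invoice 196751.03 + 5138.37 + duty 42229.41 = 244118.81
Difference = |261548.89 − 244118.81| = 17430.08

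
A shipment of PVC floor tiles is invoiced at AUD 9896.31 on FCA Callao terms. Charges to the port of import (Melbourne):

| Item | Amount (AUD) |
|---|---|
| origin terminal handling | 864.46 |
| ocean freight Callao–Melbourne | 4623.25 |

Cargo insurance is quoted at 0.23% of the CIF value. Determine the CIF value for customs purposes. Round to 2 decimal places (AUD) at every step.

Let C be the CIF value. C = FCA price + pre-shipment costs + freight + 0.23% × C
C − 0.23% × C = 9896.31 + 864.46 + 4623.25
0.9977 × C = 15384.02
C = 15384.02 / 0.9977 = 15419.48
Insurance premium = 0.23% × 15419.48 = 35.46

CIF value: AUD 15419.48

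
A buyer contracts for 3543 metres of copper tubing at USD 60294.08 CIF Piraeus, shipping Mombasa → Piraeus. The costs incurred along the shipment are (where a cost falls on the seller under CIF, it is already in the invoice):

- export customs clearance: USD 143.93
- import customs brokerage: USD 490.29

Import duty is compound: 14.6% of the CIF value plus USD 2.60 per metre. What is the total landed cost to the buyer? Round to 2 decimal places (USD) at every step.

Total landed cost: USD 78799.11

CIF: the seller pays costs through ocean freight and marine insurance to the destination port.
Already in the invoice (seller's account under CIF): export clearance — exclude.
The CIF price already equals the CIF value: 60294.08
Ad valorem component: 60294.08 × 14.6% = 8802.94
Specific component: 3543 × 2.60 = 9211.80
Import duty = 8802.94 + 9211.80 = 18014.74
Buyer bears: brokerage 490.29 + duty 18014.74 = 18505.03
Landed cost = invoice 60294.08 + 18505.03 = 78799.11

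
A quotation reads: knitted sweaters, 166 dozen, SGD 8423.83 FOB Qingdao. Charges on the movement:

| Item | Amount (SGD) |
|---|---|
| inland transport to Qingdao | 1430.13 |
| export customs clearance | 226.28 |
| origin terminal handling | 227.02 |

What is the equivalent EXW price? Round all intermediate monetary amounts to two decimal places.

From FOB to EXW, the seller no longer bears: inland to port, export clearance, origin terminal.
EXW price = 8423.83 − 1430.13 − 226.28 − 227.02 = 6540.40

EXW price: SGD 6540.40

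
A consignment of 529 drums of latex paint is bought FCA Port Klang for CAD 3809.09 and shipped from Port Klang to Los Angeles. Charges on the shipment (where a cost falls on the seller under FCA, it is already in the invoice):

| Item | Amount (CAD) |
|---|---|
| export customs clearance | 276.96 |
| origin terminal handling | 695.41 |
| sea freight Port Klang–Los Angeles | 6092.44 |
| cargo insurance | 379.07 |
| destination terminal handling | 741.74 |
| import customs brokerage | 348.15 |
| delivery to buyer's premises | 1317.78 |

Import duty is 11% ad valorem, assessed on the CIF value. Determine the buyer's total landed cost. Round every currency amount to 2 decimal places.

Total landed cost: CAD 14591.04

FCA: the seller delivers export-cleared goods to the carrier; the buyer bears costs from that point.
Already in the invoice (seller's account under FCA): export clearance — exclude.
CIF value = FCA price + origin terminal + freight + insurance = 3809.09 + 695.41 + 6092.44 + 379.07 = 10976.01
Import duty = 10976.01 × 11% = 1207.36
Buyer bears: origin terminal 695.41 + freight 6092.44 + insurance 379.07 + destination terminal 741.74 + brokerage 348.15 + delivery 1317.78 + duty 1207.36 = 10781.95
Landed cost = invoice 3809.09 + 10781.95 = 14591.04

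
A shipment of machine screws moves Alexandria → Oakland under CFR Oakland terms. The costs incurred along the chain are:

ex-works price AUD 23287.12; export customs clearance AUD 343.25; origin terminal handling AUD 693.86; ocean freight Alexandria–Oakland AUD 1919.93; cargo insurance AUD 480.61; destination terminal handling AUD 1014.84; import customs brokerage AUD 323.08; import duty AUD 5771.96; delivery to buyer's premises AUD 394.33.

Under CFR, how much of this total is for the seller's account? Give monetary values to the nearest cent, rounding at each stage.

CFR: the seller pays costs through ocean freight to the destination port, but not insurance.
Seller's account: goods 23287.12 + export clearance 343.25 + origin terminal 693.86 + freight 1919.93 = 26244.16
Buyer's account: insurance 480.61 + destination terminal 1014.84 + brokerage 323.08 + duty 5771.96 + delivery 394.33 = 7984.82

Seller's account: AUD 26244.16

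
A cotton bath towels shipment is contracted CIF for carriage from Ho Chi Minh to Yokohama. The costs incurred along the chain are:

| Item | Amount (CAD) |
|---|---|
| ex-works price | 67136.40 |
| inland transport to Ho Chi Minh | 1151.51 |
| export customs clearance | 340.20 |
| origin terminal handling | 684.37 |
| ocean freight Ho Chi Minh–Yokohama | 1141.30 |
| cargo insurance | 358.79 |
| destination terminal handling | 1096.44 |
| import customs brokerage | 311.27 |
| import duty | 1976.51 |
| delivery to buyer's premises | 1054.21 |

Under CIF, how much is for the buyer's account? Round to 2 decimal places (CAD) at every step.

CIF: the seller pays costs through ocean freight and marine insurance to the destination port.
Seller's account: goods 67136.40 + inland to port 1151.51 + export clearance 340.20 + origin terminal 684.37 + freight 1141.30 + insurance 358.79 = 70812.57
Buyer's account: destination terminal 1096.44 + brokerage 311.27 + duty 1976.51 + delivery 1054.21 = 4438.43

Buyer's account: CAD 4438.43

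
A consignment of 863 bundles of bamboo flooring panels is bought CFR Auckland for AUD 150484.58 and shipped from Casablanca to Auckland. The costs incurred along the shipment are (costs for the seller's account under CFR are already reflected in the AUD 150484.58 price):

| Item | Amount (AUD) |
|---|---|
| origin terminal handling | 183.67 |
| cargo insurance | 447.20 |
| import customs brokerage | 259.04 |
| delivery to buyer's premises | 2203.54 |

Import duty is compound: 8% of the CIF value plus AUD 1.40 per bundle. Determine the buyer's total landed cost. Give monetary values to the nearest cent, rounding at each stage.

Total landed cost: AUD 166677.10

CFR: the seller pays costs through ocean freight to the destination port, but not insurance.
Already in the invoice (seller's account under CFR): origin terminal — exclude.
CIF value = CFR price + insurance = 150484.58 + 447.20 = 150931.78
Ad valorem component: 150931.78 × 8% = 12074.54
Specific component: 863 × 1.40 = 1208.20
Import duty = 12074.54 + 1208.20 = 13282.74
Buyer bears: insurance 447.20 + brokerage 259.04 + delivery 2203.54 + duty 13282.74 = 16192.52
Landed cost = invoice 150484.58 + 16192.52 = 166677.10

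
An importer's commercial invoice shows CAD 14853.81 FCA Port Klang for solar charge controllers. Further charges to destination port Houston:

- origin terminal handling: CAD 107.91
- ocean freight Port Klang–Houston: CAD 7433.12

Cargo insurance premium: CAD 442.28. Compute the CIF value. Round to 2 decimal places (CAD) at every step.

CIF = FCA price + pre-shipment costs + freight + insurance
CIF = 14853.81 + 107.91 + 7433.12 + 442.28 = 22837.12

CIF value: CAD 22837.12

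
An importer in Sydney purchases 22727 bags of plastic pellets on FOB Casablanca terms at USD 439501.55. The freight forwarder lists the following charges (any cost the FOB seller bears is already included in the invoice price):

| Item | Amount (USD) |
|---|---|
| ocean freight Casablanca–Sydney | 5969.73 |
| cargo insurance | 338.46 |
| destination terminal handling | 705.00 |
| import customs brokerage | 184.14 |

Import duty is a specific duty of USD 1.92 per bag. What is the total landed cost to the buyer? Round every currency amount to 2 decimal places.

FOB: the seller bears costs until goods are on board at the origin port; the buyer bears freight, insurance and all costs thereafter.
CIF value = FOB price + freight + insurance = 439501.55 + 5969.73 + 338.46 = 445809.74
Import duty = 22727 × 1.92 = 43635.84
Buyer bears: freight 5969.73 + insurance 338.46 + destination terminal 705.00 + brokerage 184.14 + duty 43635.84 = 50833.17
Landed cost = invoice 439501.55 + 50833.17 = 490334.72

Total landed cost: USD 490334.72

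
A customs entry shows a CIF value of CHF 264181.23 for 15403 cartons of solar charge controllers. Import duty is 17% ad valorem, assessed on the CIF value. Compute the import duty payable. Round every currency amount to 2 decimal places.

Import duty: CHF 44910.81

Import duty = 264181.23 × 17% = 44910.81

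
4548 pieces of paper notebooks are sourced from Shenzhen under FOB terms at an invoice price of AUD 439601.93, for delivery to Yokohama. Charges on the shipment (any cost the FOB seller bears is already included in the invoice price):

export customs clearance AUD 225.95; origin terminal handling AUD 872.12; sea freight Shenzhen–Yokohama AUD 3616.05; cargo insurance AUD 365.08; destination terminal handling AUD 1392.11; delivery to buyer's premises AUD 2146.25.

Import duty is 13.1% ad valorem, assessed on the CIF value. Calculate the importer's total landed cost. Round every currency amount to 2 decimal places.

Total landed cost: AUD 505230.80

FOB: the seller bears costs until goods are on board at the origin port; the buyer bears freight, insurance and all costs thereafter.
Already in the invoice (seller's account under FOB): export clearance, origin terminal — exclude.
CIF value = FOB price + freight + insurance = 439601.93 + 3616.05 + 365.08 = 443583.06
Import duty = 443583.06 × 13.1% = 58109.38
Buyer bears: freight 3616.05 + insurance 365.08 + destination terminal 1392.11 + delivery 2146.25 + duty 58109.38 = 65628.87
Landed cost = invoice 439601.93 + 65628.87 = 505230.80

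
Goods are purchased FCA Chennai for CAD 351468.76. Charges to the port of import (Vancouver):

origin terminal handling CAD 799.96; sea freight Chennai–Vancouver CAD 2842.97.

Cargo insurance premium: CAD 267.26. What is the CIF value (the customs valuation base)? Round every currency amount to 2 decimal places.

CIF value: CAD 355378.95

CIF = FCA price + pre-shipment costs + freight + insurance
CIF = 351468.76 + 799.96 + 2842.97 + 267.26 = 355378.95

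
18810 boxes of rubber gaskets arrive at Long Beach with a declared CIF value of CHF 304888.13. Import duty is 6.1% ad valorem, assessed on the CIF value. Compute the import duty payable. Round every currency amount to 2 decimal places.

Import duty: CHF 18598.18

Import duty = 304888.13 × 6.1% = 18598.18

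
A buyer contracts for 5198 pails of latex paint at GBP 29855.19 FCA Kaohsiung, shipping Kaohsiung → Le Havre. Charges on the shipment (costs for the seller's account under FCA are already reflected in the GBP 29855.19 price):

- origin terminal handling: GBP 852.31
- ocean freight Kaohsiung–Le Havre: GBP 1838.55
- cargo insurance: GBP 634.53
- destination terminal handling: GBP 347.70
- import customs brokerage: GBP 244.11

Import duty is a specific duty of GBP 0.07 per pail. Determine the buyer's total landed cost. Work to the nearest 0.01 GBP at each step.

Total landed cost: GBP 34136.25

FCA: the seller delivers export-cleared goods to the carrier; the buyer bears costs from that point.
CIF value = FCA price + origin terminal + freight + insurance = 29855.19 + 852.31 + 1838.55 + 634.53 = 33180.58
Import duty = 5198 × 0.07 = 363.86
Buyer bears: origin terminal 852.31 + freight 1838.55 + insurance 634.53 + destination terminal 347.70 + brokerage 244.11 + duty 363.86 = 4281.06
Landed cost = invoice 29855.19 + 4281.06 = 34136.25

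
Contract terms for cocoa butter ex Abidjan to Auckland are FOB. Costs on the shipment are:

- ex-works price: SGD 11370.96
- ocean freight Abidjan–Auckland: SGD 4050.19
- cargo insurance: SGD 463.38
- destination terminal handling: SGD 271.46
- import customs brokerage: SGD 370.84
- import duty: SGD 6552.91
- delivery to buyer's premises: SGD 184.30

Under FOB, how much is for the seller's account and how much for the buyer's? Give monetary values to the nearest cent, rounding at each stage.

FOB: the seller bears costs until goods are on board at the origin port; the buyer bears freight, insurance and all costs thereafter.
Seller's account: goods 11370.96 = 11370.96
Buyer's account: freight 4050.19 + insurance 463.38 + destination terminal 271.46 + brokerage 370.84 + duty 6552.91 + delivery 184.30 = 11893.08

Seller: SGD 11370.96; buyer: SGD 11893.08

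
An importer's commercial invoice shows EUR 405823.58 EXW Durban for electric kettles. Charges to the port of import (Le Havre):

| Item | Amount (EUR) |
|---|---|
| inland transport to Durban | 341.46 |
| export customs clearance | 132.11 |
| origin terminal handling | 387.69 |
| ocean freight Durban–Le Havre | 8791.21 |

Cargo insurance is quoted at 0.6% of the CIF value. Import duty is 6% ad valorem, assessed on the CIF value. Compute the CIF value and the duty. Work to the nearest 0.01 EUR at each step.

CIF value: EUR 417983.95; import duty: EUR 25079.04

Let C be the CIF value. C = EXW price + pre-shipment costs + freight + 0.6% × C
C − 0.6% × C = 405823.58 + 341.46 + 132.11 + 387.69 + 8791.21
0.994 × C = 415476.05
C = 415476.05 / 0.994 = 417983.95
Insurance premium = 0.6% × 417983.95 = 2507.90
Import duty = 417983.95 × 6% = 25079.04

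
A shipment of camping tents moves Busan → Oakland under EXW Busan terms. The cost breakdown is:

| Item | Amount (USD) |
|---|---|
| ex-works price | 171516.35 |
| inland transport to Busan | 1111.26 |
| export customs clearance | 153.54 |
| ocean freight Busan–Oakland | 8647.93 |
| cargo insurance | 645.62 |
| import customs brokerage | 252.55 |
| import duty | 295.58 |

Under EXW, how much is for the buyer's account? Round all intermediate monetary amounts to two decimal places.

EXW: the seller makes goods available at their premises; the buyer bears all onward costs.
Seller's account: goods 171516.35 = 171516.35
Buyer's account: inland to port 1111.26 + export clearance 153.54 + freight 8647.93 + insurance 645.62 + brokerage 252.55 + duty 295.58 = 11106.48

Buyer's account: USD 11106.48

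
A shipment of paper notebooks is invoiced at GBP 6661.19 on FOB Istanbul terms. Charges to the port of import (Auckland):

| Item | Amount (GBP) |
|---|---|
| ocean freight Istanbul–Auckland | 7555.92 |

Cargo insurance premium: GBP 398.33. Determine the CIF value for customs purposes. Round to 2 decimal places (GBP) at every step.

CIF value: GBP 14615.44

CIF = FOB price + freight + insurance
CIF = 6661.19 + 7555.92 + 398.33 = 14615.44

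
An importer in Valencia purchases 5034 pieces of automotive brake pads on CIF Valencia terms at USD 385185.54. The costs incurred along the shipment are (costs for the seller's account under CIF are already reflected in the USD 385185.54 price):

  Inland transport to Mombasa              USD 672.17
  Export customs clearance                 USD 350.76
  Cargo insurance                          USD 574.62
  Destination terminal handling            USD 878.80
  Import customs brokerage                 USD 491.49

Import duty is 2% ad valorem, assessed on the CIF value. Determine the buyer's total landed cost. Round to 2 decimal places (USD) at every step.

Total landed cost: USD 394259.54

CIF: the seller pays costs through ocean freight and marine insurance to the destination port.
Already in the invoice (seller's account under CIF): inland to port, export clearance, insurance — exclude.
The CIF price already equals the CIF value: 385185.54
Import duty = 385185.54 × 2% = 7703.71
Buyer bears: destination terminal 878.80 + brokerage 491.49 + duty 7703.71 = 9074.00
Landed cost = invoice 385185.54 + 9074.00 = 394259.54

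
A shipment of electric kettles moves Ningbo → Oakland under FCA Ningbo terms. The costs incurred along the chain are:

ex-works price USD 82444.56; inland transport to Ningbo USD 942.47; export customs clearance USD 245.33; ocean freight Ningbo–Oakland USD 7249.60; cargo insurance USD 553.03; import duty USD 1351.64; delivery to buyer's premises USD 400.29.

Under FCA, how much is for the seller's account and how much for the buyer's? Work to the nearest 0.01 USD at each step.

FCA: the seller delivers export-cleared goods to the carrier; the buyer bears costs from that point.
Seller's account: goods 82444.56 + inland to port 942.47 + export clearance 245.33 = 83632.36
Buyer's account: freight 7249.60 + insurance 553.03 + duty 1351.64 + delivery 400.29 = 9554.56

Seller: USD 83632.36; buyer: USD 9554.56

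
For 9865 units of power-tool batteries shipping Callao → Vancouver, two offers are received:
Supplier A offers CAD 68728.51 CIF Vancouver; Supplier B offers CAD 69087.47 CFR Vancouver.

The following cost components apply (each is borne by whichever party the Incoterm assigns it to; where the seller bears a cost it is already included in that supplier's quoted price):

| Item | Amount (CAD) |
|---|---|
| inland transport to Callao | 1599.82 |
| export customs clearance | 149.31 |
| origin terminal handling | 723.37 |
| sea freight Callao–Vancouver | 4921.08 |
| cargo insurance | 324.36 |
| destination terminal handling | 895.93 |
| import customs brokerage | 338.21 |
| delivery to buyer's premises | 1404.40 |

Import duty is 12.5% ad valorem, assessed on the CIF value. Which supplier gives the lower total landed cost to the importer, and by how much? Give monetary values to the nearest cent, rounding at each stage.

Supplier A (CIF):
The CIF price already equals the CIF value: 68728.51
Import duty = 68728.51 × 12.5% = 8591.06
Buyer bears (A): 895.93 + 338.21 + 1404.40 = 2638.54
Landed cost (A) = invoice 68728.51 + 2638.54 + duty 8591.06 = 79958.11
Supplier B (CFR):
CIF value = CFR price + insurance = 69087.47 + 324.36 = 69411.83
Import duty = 69411.83 × 12.5% = 8676.48
Buyer bears (B): 324.36 + 895.93 + 338.21 + 1404.40 = 2962.90
Landed cost (B) = invoice 69087.47 + 2962.90 + duty 8676.48 = 80726.85
Difference = |79958.11 − 80726.85| = 768.74

Supplier A is cheaper by CAD 768.74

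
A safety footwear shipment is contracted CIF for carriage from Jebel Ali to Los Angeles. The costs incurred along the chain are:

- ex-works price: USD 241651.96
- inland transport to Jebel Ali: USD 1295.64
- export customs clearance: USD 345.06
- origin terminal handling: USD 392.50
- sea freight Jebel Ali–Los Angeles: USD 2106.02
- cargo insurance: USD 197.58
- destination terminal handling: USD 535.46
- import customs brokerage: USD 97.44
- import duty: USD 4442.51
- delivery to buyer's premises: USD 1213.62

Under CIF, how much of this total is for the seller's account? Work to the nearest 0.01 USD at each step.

Seller's account: USD 245988.76

CIF: the seller pays costs through ocean freight and marine insurance to the destination port.
Seller's account: goods 241651.96 + inland to port 1295.64 + export clearance 345.06 + origin terminal 392.50 + freight 2106.02 + insurance 197.58 = 245988.76
Buyer's account: destination terminal 535.46 + brokerage 97.44 + duty 4442.51 + delivery 1213.62 = 6289.03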